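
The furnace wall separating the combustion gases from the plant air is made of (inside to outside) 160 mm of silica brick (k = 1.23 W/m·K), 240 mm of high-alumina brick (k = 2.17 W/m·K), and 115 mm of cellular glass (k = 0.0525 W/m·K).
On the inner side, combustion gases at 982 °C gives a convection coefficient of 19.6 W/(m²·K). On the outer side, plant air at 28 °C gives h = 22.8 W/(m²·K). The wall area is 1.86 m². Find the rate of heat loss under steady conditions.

Treating each layer as a thermal resistance in series:
R_inner film = 1/(h_i·A) = 1/(19.6×1.86) = 0.02743 K/W
R_silica brick = L/(kA) = 0.16/(1.23×1.86) = 0.06994 K/W
R_high-alumina brick = L/(kA) = 0.24/(2.17×1.86) = 0.05946 K/W
R_cellular glass = L/(kA) = 0.115/(0.0525×1.86) = 1.178 K/W
R_outer film = 1/(h_o·A) = 1/(22.8×1.86) = 0.02358 K/W
R_total = 1.358 K/W
Q = ΔT / R_total = 954 / 1.358

Q ≈ 702 W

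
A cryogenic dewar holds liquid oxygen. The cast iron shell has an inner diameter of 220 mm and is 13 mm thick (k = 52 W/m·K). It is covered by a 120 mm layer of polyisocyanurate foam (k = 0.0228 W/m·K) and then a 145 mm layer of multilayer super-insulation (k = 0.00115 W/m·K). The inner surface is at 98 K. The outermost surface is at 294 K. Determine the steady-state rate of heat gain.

Each spherical layer contributes R = (1/r_i − 1/r_o)/(4πk):
R_cast iron shell = (1/0.11 − 1/0.123)/(4π×52) = 0.00147 K/W
R_polyisocyanurate foam = (1/0.123 − 1/0.243)/(4π×0.0228) = 14.01 K/W
R_multilayer super-insulation = (1/0.243 − 1/0.388)/(4π×0.00115) = 106.4 K/W
R_total = 120.4 K/W
Q = ΔT/R_total = 196/120.4

Q ≈ 1.63 W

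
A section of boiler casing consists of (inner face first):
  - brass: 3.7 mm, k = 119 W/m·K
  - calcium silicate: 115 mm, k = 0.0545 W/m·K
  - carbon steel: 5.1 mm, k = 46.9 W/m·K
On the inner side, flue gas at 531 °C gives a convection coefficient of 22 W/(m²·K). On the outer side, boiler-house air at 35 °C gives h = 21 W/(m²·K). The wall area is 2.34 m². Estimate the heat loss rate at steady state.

Thermal resistances in series:
R_inner film = 1/(h_i·A) = 1/(22×2.34) = 0.01943 K/W
R_brass = L/(kA) = 0.0037/(119×2.34) = 1.329×10^-5 K/W
R_calcium silicate = L/(kA) = 0.115/(0.0545×2.34) = 0.9017 K/W
R_carbon steel = L/(kA) = 0.0051/(46.9×2.34) = 4.647×10^-5 K/W
R_outer film = 1/(h_o·A) = 1/(21×2.34) = 0.02035 K/W
R_total = 0.9416 K/W
Q = ΔT / R_total = 496 / 0.9416

Q ≈ 527 W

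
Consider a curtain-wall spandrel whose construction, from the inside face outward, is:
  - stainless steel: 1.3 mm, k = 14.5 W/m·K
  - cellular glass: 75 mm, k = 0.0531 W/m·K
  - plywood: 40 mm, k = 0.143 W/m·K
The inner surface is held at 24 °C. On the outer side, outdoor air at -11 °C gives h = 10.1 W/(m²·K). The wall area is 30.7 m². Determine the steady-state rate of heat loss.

Thermal resistances in series:
R_stainless steel = L/(kA) = 0.0013/(14.5×30.7) = 2.92×10^-6 K/W
R_cellular glass = L/(kA) = 0.075/(0.0531×30.7) = 0.04601 K/W
R_plywood = L/(kA) = 0.04/(0.143×30.7) = 0.009111 K/W
R_outer film = 1/(h_o·A) = 1/(10.1×30.7) = 0.003225 K/W
R_total = 0.05835 K/W
Q = ΔT / R_total = 35 / 0.05835

Q ≈ 600 W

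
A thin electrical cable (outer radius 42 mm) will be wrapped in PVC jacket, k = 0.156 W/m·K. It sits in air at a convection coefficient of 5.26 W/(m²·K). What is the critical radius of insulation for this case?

For a cylinder r_cr = k/h = 0.156/5.26
r_cr = 29.7 mm; since the bare radius (42 mm) is above r_cr, any added insulation will reduce heat loss.

r_cr ≈ 29.7 mm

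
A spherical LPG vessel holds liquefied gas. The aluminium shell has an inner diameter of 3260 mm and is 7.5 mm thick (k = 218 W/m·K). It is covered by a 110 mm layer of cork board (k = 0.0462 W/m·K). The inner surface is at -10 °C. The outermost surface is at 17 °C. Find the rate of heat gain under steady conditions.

For a spherical shell R = (1/r₁ − 1/r₂)/(4πk); film R = 1/(h·4πr²). In series:
R_aluminium shell = (1/1.63 − 1/1.6375)/(4π×218) = 1.026×10^-6 K/W
R_cork board = (1/1.6375 − 1/1.7475)/(4π×0.0462) = 0.06621 K/W
R_total = 0.06621 K/W
Q = ΔT/R_total = 27/0.06621

Q ≈ 408 W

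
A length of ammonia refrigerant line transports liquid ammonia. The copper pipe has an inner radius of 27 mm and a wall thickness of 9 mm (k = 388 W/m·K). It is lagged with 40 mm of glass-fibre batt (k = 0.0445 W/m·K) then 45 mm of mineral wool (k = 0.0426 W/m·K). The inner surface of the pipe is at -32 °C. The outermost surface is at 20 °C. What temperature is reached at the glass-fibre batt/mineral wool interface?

T ≈ -0.487 °C

Radial resistances (cylindrical: R_cond = ln(r_o/r_i)/(2πkL), R_conv = 1/(h·2πrL)):
R_copper pipe wall = ln(36/27)/(2π×388×1) = 1.18×10^-4 K/W
R_glass-fibre batt = ln(76/36)/(2π×0.0445×1) = 2.672 K/W
R_mineral wool = ln(121/76)/(2π×0.0426×1) = 1.737 K/W
R_total = 4.41 K/W
Q = ΔT/R_total = 52/4.41
Q = 11.8 W/m
T_interface = T_inner + Q·ΣR(inner→interface) = -32 + 11.8×2.673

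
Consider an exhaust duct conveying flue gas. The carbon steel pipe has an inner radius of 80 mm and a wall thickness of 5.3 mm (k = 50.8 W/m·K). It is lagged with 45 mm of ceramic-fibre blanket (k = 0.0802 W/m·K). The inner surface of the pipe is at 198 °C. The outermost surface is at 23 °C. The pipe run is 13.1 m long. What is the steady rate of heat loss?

For a radial system each layer contributes R = ln(r_out/r_in)/(2πkL); films add R = 1/(hA).
R_carbon steel pipe wall = ln(85.3/80)/(2π×50.8×13.1) = 1.534×10^-5 K/W
R_ceramic-fibre blanket = ln(130.3/85.3)/(2π×0.0802×13.1) = 0.06418 K/W
R_total = 0.06419 K/W
Q = ΔT/R_total = 175/0.06419

Q ≈ 2730 W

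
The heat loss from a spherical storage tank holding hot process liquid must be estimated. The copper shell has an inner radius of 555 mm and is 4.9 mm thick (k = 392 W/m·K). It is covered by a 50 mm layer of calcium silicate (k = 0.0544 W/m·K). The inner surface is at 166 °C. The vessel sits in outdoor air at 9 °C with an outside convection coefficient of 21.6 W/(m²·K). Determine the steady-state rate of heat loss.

Q ≈ 701 W

Radial (spherical) resistances in series:
R_copper shell = (1/0.555 − 1/0.5599)/(4π×392) = 3.201×10^-6 K/W
R_calcium silicate = (1/0.5599 − 1/0.6099)/(4π×0.0544) = 0.2142 K/W
R_outer film = 1/(h·4πr_o²) = 1/(21.6×4π×0.6099²) = 0.009904 K/W
R_total = 0.2241 K/W
Q = ΔT/R_total = 157/0.2241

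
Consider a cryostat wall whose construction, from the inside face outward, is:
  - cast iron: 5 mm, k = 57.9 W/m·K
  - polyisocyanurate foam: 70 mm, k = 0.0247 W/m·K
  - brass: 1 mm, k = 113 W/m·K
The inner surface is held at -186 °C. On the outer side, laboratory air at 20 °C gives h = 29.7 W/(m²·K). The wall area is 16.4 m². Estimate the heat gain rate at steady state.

Treating each layer as a thermal resistance in series:
R_cast iron = L/(kA) = 0.005/(57.9×16.4) = 5.266×10^-6 K/W
R_polyisocyanurate foam = L/(kA) = 0.07/(0.0247×16.4) = 0.1728 K/W
R_brass = L/(kA) = 0.001/(113×16.4) = 5.396×10^-7 K/W
R_outer film = 1/(h_o·A) = 1/(29.7×16.4) = 0.002053 K/W
R_total = 0.1749 K/W
Q = ΔT / R_total = 206 / 0.1749

Q ≈ 1180 W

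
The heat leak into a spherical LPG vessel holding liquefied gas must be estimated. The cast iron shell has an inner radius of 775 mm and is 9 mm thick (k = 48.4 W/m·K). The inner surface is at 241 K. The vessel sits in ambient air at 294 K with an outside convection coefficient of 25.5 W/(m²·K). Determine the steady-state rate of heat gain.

Each spherical layer contributes R = (1/r_i − 1/r_o)/(4πk):
R_cast iron shell = (1/0.775 − 1/0.784)/(4π×48.4) = 2.435×10^-5 K/W
R_outer film = 1/(h·4πr_o²) = 1/(25.5×4π×0.784²) = 0.005077 K/W
R_total = 0.005101 K/W
Q = ΔT/R_total = 53/0.005101

Q ≈ 10400 W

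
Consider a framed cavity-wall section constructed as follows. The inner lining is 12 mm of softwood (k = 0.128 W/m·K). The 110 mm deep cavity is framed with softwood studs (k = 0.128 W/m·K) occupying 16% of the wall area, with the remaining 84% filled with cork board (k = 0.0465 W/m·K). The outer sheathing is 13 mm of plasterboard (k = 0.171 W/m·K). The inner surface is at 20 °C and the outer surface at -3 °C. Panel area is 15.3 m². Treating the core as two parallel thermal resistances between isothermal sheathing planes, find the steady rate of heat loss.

Sheathing layers in series; stud and cavity paths in parallel between them.
R_inner = 0.012/(0.128×15.3) = 0.006127 K/W
R_stud  = 0.11/(0.128×0.16×15.3) = 0.3511 K/W
R_cav   = 0.11/(0.0465×0.84×15.3) = 0.1841 K/W
1/R_core = 1/R_stud + 1/R_cav → R_core = 0.1208 K/W
R_outer = 0.013/(0.171×15.3) = 0.004969 K/W
R_total = 0.1318 K/W
Q = ΔT/R_total = 23/0.1318

Q ≈ 174 W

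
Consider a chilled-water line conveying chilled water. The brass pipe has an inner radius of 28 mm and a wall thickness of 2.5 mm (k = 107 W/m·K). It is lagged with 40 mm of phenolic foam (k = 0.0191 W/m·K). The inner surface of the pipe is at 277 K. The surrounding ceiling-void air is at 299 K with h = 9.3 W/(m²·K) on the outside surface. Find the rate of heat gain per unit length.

Radial resistances (cylindrical: R_cond = ln(r_o/r_i)/(2πkL), R_conv = 1/(h·2πrL)):
R_brass pipe wall = ln(30.5/28)/(2π×107×1) = 1.272×10^-4 K/W
R_phenolic foam = ln(70.5/30.5)/(2π×0.0191×1) = 6.982 K/W
R_outer film = 1/(h_o·2πr_oL) = 1/(9.3×2π×0.0705×1) = 0.2427 K/W
R_total = 7.225 K/W
Q = ΔT/R_total = 22/7.225

q′ ≈ 3.05 W/m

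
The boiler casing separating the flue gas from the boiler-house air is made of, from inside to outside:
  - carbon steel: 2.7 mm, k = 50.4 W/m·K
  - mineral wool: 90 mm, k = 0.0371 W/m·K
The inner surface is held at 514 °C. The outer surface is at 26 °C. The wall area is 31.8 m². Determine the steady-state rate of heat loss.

Q ≈ 6400 W

Using the resistance-network approach (series):
R_carbon steel = L/(kA) = 0.0027/(50.4×31.8) = 1.685×10^-6 K/W
R_mineral wool = L/(kA) = 0.09/(0.0371×31.8) = 0.07629 K/W
R_total = 0.07629 K/W
Q = ΔT / R_total = 488 / 0.07629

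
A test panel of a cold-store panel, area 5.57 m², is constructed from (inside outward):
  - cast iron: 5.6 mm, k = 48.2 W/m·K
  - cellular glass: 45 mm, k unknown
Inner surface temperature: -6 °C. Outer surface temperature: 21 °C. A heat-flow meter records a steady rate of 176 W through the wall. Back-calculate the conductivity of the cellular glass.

Treating each layer as a thermal resistance in series:
R_cast iron = L/(kA) = 0.0056/(48.2×5.57) = 2.086×10^-5 K/W
Sum of known resistances R_other = 2.086×10^-5 K/W
Total R = ΔT/Q = 27/176 = 0.1534 K/W
R_cellular glass = R_total − R_other = 0.1534 K/W
k = L/(R·A) = 0.045/(0.1534×5.57)

k ≈ 0.0527 W/(m·K)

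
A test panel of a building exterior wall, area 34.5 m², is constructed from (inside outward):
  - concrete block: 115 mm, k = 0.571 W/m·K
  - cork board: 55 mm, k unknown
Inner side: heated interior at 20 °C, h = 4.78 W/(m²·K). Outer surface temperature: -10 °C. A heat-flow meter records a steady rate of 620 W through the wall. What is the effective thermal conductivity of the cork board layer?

Thermal resistances in series:
R_inner film = 1/(h_i·A) = 1/(4.78×34.5) = 0.006064 K/W
R_concrete block = L/(kA) = 0.115/(0.571×34.5) = 0.005838 K/W
Sum of known resistances R_other = 0.0119 K/W
Total R = ΔT/Q = 30/620 = 0.04839 K/W
R_cork board = R_total − R_other = 0.03649 K/W
k = L/(R·A) = 0.055/(0.03649×34.5)

k ≈ 0.0437 W/(m·K)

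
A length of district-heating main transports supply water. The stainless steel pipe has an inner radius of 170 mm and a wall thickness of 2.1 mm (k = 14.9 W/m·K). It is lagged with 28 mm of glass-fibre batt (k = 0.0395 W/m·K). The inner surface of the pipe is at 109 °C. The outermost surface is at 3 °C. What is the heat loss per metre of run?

q′ ≈ 174 W/m

Radial resistances (cylindrical: R_cond = ln(r_o/r_i)/(2πkL), R_conv = 1/(h·2πrL)):
R_stainless steel pipe wall = ln(172.1/170)/(2π×14.9×1) = 1.311×10^-4 K/W
R_glass-fibre batt = ln(200.1/172.1)/(2π×0.0395×1) = 0.6074 K/W
R_total = 0.6075 K/W
Q = ΔT/R_total = 106/0.6075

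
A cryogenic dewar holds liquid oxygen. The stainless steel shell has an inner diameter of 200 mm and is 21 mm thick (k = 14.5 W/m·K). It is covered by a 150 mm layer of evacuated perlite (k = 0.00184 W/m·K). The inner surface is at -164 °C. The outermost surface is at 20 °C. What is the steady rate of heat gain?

Q ≈ 0.93 W

Each spherical layer contributes R = (1/r_i − 1/r_o)/(4πk):
R_stainless steel shell = (1/0.1 − 1/0.121)/(4π×14.5) = 0.009525 K/W
R_evacuated perlite = (1/0.121 − 1/0.271)/(4π×0.00184) = 197.8 K/W
R_total = 197.8 K/W
Q = ΔT/R_total = 184/197.8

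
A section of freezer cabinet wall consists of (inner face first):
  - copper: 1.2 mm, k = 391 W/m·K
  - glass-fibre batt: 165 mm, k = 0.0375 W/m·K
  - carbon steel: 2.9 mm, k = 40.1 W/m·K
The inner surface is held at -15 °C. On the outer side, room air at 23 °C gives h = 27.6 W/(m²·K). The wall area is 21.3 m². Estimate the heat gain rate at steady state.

Q ≈ 182 W

Treating each layer as a thermal resistance in series:
R_copper = L/(kA) = 0.0012/(391×21.3) = 1.441×10^-7 K/W
R_glass-fibre batt = L/(kA) = 0.165/(0.0375×21.3) = 0.2066 K/W
R_carbon steel = L/(kA) = 0.0029/(40.1×21.3) = 3.395×10^-6 K/W
R_outer film = 1/(h_o·A) = 1/(27.6×21.3) = 0.001701 K/W
R_total = 0.2083 K/W
Q = ΔT / R_total = 38 / 0.2083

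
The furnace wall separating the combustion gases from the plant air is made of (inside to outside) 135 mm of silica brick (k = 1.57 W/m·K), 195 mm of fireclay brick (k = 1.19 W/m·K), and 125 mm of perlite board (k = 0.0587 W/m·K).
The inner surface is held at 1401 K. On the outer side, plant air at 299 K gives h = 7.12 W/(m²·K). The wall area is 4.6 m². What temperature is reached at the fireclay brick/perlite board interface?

T ≈ 1290 K

Series thermal resistances:
R_silica brick = L/(kA) = 0.135/(1.57×4.6) = 0.01869 K/W
R_fireclay brick = L/(kA) = 0.195/(1.19×4.6) = 0.03562 K/W
R_perlite board = L/(kA) = 0.125/(0.0587×4.6) = 0.4629 K/W
R_outer film = 1/(h_o·A) = 1/(7.12×4.6) = 0.03053 K/W
R_total = 0.5478 K/W;  Q = ΔT/R_total = 1102/0.5478 = 2012 W
T_interface = T_inner − Q·ΣR(inner→interface) = 1401 − 2010×0.05432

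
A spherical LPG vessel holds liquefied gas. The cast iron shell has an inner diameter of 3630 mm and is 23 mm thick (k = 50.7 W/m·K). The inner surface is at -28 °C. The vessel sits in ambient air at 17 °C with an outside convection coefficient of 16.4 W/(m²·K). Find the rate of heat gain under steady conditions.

Q ≈ 31100 W

Radial (spherical) resistances in series:
R_cast iron shell = (1/1.815 − 1/1.838)/(4π×50.7) = 1.082×10^-5 K/W
R_outer film = 1/(h·4πr_o²) = 1/(16.4×4π×1.838²) = 0.001436 K/W
R_total = 0.001447 K/W
Q = ΔT/R_total = 45/0.001447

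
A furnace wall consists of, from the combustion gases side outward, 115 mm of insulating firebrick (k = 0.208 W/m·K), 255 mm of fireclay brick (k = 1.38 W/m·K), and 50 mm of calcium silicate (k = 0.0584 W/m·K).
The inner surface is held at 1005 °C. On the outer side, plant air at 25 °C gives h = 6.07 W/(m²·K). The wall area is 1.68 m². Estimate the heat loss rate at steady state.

Model the wall as resistances in series:
R_insulating firebrick = L/(kA) = 0.115/(0.208×1.68) = 0.3291 K/W
R_fireclay brick = L/(kA) = 0.255/(1.38×1.68) = 0.11 K/W
R_calcium silicate = L/(kA) = 0.05/(0.0584×1.68) = 0.5096 K/W
R_outer film = 1/(h_o·A) = 1/(6.07×1.68) = 0.09806 K/W
R_total = 1.047 K/W
Q = ΔT / R_total = 980 / 1.047

Q ≈ 936 W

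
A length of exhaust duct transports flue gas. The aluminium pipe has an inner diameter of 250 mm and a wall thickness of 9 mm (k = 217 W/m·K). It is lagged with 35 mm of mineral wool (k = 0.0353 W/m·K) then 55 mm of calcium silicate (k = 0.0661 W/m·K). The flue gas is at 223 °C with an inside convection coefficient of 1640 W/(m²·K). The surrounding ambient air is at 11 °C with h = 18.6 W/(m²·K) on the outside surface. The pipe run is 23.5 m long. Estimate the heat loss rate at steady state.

Cylindrical conduction, so R = ln(r₂/r₁)/(2πkL) per layer, in series:
R_inner film = 1/(h_i·2πr₁L) = 1/(1640×2π×0.125×23.5) = 3.304×10^-5 K/W
R_aluminium pipe wall = ln(134/125)/(2π×217×23.5) = 2.17×10^-6 K/W
R_mineral wool = ln(169/134)/(2π×0.0353×23.5) = 0.04452 K/W
R_calcium silicate = ln(224/169)/(2π×0.0661×23.5) = 0.02887 K/W
R_outer film = 1/(h_o·2πr_oL) = 1/(18.6×2π×0.224×23.5) = 0.001626 K/W
R_total = 0.07505 K/W
Q = ΔT/R_total = 212/0.07505

Q ≈ 2820 W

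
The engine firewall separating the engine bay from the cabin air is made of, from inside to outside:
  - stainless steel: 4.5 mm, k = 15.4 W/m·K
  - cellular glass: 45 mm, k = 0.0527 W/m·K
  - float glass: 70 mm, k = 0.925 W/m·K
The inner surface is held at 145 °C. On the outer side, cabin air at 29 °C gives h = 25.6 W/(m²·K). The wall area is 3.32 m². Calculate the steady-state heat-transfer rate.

Q ≈ 397 W

Series thermal resistances:
R_stainless steel = L/(kA) = 0.0045/(15.4×3.32) = 8.801×10^-5 K/W
R_cellular glass = L/(kA) = 0.045/(0.0527×3.32) = 0.2572 K/W
R_float glass = L/(kA) = 0.07/(0.925×3.32) = 0.02279 K/W
R_outer film = 1/(h_o·A) = 1/(25.6×3.32) = 0.01177 K/W
R_total = 0.2918 K/W
Q = ΔT / R_total = 116 / 0.2918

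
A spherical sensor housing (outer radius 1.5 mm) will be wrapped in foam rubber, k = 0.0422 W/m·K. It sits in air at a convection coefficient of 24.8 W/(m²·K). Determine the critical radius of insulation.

For a sphere r_cr = 2k/h = 2×0.0422/24.8
r_cr = 3.4 mm; since the bare radius (1.5 mm) is below r_cr, adding a thin layer of insulation will *increase* heat loss.

r_cr ≈ 3.4 mm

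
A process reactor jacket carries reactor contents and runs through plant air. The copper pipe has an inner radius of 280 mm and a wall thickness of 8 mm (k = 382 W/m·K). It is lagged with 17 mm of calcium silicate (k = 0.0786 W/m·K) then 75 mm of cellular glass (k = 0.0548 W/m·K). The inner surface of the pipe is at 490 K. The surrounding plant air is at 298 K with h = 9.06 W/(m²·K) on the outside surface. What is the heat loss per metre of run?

Cylindrical conduction, so R = ln(r₂/r₁)/(2πkL) per layer, in series:
R_copper pipe wall = ln(288/280)/(2π×382×1) = 1.174×10^-5 K/W
R_calcium silicate = ln(305/288)/(2π×0.0786×1) = 0.1161 K/W
R_cellular glass = ln(380/305)/(2π×0.0548×1) = 0.6385 K/W
R_outer film = 1/(h_o·2πr_oL) = 1/(9.06×2π×0.38×1) = 0.04623 K/W
R_total = 0.8009 K/W
Q = ΔT/R_total = 192/0.8009

q′ ≈ 240 W/m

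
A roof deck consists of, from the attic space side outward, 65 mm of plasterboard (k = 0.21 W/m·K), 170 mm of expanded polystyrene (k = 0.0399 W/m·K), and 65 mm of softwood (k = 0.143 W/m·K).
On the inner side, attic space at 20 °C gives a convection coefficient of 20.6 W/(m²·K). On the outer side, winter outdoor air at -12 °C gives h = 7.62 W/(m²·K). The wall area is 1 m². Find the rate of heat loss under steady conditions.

Q ≈ 6.15 W

Model the wall as resistances in series:
R_inner film = 1/(h_i·A) = 1/(20.6×1) = 0.04854 K/W
R_plasterboard = L/(kA) = 0.065/(0.21×1) = 0.3095 K/W
R_expanded polystyrene = L/(kA) = 0.17/(0.0399×1) = 4.261 K/W
R_softwood = L/(kA) = 0.065/(0.143×1) = 0.4545 K/W
R_outer film = 1/(h_o·A) = 1/(7.62×1) = 0.1312 K/W
R_total = 5.204 K/W
Q = ΔT / R_total = 32 / 5.204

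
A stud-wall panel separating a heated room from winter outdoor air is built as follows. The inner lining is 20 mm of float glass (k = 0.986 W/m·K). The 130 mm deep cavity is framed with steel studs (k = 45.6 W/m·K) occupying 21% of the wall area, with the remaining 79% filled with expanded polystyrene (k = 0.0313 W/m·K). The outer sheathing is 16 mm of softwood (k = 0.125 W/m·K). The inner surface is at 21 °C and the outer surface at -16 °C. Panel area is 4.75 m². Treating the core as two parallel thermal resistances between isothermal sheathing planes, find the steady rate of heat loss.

Q ≈ 1090 W

Sheathing layers in series; stud and cavity paths in parallel between them.
R_inner = 0.02/(0.986×4.75) = 0.00427 K/W
R_stud  = 0.13/(45.6×0.21×4.75) = 0.002858 K/W
R_cav   = 0.13/(0.0313×0.79×4.75) = 1.107 K/W
1/R_core = 1/R_stud + 1/R_cav → R_core = 0.002851 K/W
R_outer = 0.016/(0.125×4.75) = 0.02695 K/W
R_total = 0.03407 K/W
Q = ΔT/R_total = 37/0.03407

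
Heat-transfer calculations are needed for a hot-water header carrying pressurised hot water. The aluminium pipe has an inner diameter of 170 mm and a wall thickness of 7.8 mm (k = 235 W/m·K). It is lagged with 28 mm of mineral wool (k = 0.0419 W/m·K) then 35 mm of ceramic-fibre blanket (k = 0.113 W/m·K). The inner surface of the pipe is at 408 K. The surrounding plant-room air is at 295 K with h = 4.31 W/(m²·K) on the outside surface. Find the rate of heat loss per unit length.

Treating each annulus and film as a series resistance:
R_aluminium pipe wall = ln(92.8/85)/(2π×235×1) = 5.946×10^-5 K/W
R_mineral wool = ln(120.8/92.8)/(2π×0.0419×1) = 1.002 K/W
R_ceramic-fibre blanket = ln(155.8/120.8)/(2π×0.113×1) = 0.3584 K/W
R_outer film = 1/(h_o·2πr_oL) = 1/(4.31×2π×0.1558×1) = 0.237 K/W
R_total = 1.597 K/W
Q = ΔT/R_total = 113/1.597

q′ ≈ 70.8 W/m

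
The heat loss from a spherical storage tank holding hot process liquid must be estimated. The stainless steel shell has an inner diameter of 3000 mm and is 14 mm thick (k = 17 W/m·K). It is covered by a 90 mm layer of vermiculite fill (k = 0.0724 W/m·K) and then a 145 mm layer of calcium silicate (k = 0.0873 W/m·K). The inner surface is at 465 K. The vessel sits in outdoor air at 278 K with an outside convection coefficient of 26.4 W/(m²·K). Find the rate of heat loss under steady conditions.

Q ≈ 2100 W

Spherical conduction: R = (1/r_in − 1/r_out)/(4πk) per layer; series-sum.
R_stainless steel shell = (1/1.5 − 1/1.514)/(4π×17) = 2.886×10^-5 K/W
R_vermiculite fill = (1/1.514 − 1/1.604)/(4π×0.0724) = 0.04073 K/W
R_calcium silicate = (1/1.604 − 1/1.749)/(4π×0.0873) = 0.04711 K/W
R_outer film = 1/(h·4πr_o²) = 1/(26.4×4π×1.749²) = 9.854×10^-4 K/W
R_total = 0.08886 K/W
Q = ΔT/R_total = 187/0.08886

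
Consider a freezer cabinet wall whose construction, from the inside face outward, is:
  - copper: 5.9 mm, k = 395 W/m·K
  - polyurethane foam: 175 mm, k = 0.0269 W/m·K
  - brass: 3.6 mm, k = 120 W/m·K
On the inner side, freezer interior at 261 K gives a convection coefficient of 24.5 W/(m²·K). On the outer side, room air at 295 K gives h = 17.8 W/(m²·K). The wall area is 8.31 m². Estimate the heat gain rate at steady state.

Using the resistance-network approach (series):
R_inner film = 1/(h_i·A) = 1/(24.5×8.31) = 0.004912 K/W
R_copper = L/(kA) = 0.0059/(395×8.31) = 1.797×10^-6 K/W
R_polyurethane foam = L/(kA) = 0.175/(0.0269×8.31) = 0.7829 K/W
R_brass = L/(kA) = 0.0036/(120×8.31) = 3.61×10^-6 K/W
R_outer film = 1/(h_o·A) = 1/(17.8×8.31) = 0.006761 K/W
R_total = 0.7945 K/W
Q = ΔT / R_total = 34 / 0.7945

Q ≈ 42.8 W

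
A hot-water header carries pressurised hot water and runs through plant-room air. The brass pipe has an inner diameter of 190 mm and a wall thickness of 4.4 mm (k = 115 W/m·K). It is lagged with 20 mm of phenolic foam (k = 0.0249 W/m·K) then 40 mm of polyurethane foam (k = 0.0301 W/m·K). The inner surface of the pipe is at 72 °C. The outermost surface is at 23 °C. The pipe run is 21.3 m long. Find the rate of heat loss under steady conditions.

Per-layer cylindrical resistances, series-summed:
R_brass pipe wall = ln(99.4/95)/(2π×115×21.3) = 2.942×10^-6 K/W
R_phenolic foam = ln(119.4/99.4)/(2π×0.0249×21.3) = 0.05501 K/W
R_polyurethane foam = ln(159.4/119.4)/(2π×0.0301×21.3) = 0.07173 K/W
R_total = 0.1267 K/W
Q = ΔT/R_total = 49/0.1267

Q ≈ 387 W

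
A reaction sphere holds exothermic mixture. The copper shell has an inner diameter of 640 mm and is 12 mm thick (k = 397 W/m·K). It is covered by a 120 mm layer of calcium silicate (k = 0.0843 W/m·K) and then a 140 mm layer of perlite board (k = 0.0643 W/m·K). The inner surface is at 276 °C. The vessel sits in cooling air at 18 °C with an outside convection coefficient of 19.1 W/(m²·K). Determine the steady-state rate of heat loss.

Q ≈ 182 W

Spherical conduction: R = (1/r_in − 1/r_out)/(4πk) per layer; series-sum.
R_copper shell = (1/0.32 − 1/0.332)/(4π×397) = 2.264×10^-5 K/W
R_calcium silicate = (1/0.332 − 1/0.452)/(4π×0.0843) = 0.7549 K/W
R_perlite board = (1/0.452 − 1/0.592)/(4π×0.0643) = 0.6475 K/W
R_outer film = 1/(h·4πr_o²) = 1/(19.1×4π×0.592²) = 0.01189 K/W
R_total = 1.414 K/W
Q = ΔT/R_total = 258/1.414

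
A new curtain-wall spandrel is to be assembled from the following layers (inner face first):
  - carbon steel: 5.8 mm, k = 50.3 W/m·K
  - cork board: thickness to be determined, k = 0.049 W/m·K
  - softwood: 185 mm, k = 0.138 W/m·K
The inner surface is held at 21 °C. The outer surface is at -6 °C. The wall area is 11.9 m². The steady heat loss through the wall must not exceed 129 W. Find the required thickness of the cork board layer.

L ≈ 56.4 mm

Using the resistance-network approach (series):
R_carbon steel = L/(kA) = 0.0058/(50.3×11.9) = 9.69×10^-6 K/W
R_softwood = L/(kA) = 0.185/(0.138×11.9) = 0.1127 K/W
Sum of the known resistances R_other = 0.1127 K/W
Required total resistance R_tot = ΔT/Q_allow = 27/129 = 0.2093 K/W
R_cork board = R_tot − R_other = 0.09664 K/W
L = R·k·A = 0.09664×0.049×11.9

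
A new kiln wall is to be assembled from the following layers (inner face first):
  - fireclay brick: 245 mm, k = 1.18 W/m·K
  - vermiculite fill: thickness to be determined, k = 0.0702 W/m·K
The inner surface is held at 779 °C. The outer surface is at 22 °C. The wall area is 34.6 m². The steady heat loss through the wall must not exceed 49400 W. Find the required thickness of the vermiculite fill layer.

L ≈ 22.6 mm

Treating each layer as a thermal resistance in series:
R_fireclay brick = L/(kA) = 0.245/(1.18×34.6) = 0.006001 K/W
Sum of the known resistances R_other = 0.006001 K/W
Required total resistance R_tot = ΔT/Q_allow = 757/49400 = 0.01532 K/W
R_vermiculite fill = R_tot − R_other = 0.009323 K/W
L = R·k·A = 0.009323×0.0702×34.6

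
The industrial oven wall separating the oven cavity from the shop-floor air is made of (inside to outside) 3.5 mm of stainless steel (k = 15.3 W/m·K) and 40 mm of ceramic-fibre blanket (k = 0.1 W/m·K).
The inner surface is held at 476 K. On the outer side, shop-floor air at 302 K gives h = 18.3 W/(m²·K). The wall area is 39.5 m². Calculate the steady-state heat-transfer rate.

Treating each layer as a thermal resistance in series:
R_stainless steel = L/(kA) = 0.0035/(15.3×39.5) = 5.791×10^-6 K/W
R_ceramic-fibre blanket = L/(kA) = 0.04/(0.1×39.5) = 0.01013 K/W
R_outer film = 1/(h_o·A) = 1/(18.3×39.5) = 0.001383 K/W
R_total = 0.01152 K/W
Q = ΔT / R_total = 174 / 0.01152

Q ≈ 15100 W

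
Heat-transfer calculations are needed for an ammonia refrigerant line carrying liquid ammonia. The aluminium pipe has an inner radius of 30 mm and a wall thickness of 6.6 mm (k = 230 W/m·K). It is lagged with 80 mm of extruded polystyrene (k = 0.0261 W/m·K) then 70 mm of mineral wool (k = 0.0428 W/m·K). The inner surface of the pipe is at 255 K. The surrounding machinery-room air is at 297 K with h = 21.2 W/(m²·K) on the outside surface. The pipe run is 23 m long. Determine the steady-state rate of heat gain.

Q ≈ 109 W

Radial resistances (cylindrical: R_cond = ln(r_o/r_i)/(2πkL), R_conv = 1/(h·2πrL)):
R_aluminium pipe wall = ln(36.6/30)/(2π×230×23) = 5.983×10^-6 K/W
R_extruded polystyrene = ln(116.6/36.6)/(2π×0.0261×23) = 0.3072 K/W
R_mineral wool = ln(186.6/116.6)/(2π×0.0428×23) = 0.07602 K/W
R_outer film = 1/(h_o·2πr_oL) = 1/(21.2×2π×0.1866×23) = 0.001749 K/W
R_total = 0.385 K/W
Q = ΔT/R_total = 42/0.385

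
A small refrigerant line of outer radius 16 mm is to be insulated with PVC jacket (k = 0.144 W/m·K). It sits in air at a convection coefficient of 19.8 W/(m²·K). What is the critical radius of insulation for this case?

For a cylinder r_cr = k/h = 0.144/19.8
r_cr = 7.27 mm; since the bare radius (16 mm) is above r_cr, any added insulation will reduce heat loss.

r_cr ≈ 7.27 mm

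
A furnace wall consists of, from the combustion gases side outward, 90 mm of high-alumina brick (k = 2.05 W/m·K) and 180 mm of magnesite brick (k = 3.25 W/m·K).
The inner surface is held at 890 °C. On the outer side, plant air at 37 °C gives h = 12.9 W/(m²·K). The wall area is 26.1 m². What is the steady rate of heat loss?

Q ≈ 126000 W

Thermal resistances in series:
R_high-alumina brick = L/(kA) = 0.09/(2.05×26.1) = 0.001682 K/W
R_magnesite brick = L/(kA) = 0.18/(3.25×26.1) = 0.002122 K/W
R_outer film = 1/(h_o·A) = 1/(12.9×26.1) = 0.00297 K/W
R_total = 0.006774 K/W
Q = ΔT / R_total = 853 / 0.006774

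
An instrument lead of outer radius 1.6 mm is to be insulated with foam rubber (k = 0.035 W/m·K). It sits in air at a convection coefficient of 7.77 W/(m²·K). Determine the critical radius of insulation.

r_cr ≈ 4.5 mm

For a cylinder r_cr = k/h = 0.035/7.77
r_cr = 4.5 mm; since the bare radius (1.6 mm) is below r_cr, adding a thin layer of insulation will *increase* heat loss.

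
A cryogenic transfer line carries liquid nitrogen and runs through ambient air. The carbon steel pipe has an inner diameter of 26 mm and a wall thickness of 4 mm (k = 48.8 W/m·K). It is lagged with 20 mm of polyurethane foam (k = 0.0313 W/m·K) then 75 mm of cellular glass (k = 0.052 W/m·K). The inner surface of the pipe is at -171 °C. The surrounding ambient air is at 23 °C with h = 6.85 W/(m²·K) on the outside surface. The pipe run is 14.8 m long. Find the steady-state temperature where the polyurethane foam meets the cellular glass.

Per-layer cylindrical resistances, series-summed:
R_carbon steel pipe wall = ln(17/13)/(2π×48.8×14.8) = 5.912×10^-5 K/W
R_polyurethane foam = ln(37/17)/(2π×0.0313×14.8) = 0.2672 K/W
R_cellular glass = ln(112/37)/(2π×0.052×14.8) = 0.2291 K/W
R_outer film = 1/(h_o·2πr_oL) = 1/(6.85×2π×0.112×14.8) = 0.01402 K/W
R_total = 0.5103 K/W
Q = ΔT/R_total = 194/0.5103
Q = 380 W
T_interface = T_inner + Q·ΣR(inner→interface) = -171 + 380×0.2673

T ≈ -69.4 °C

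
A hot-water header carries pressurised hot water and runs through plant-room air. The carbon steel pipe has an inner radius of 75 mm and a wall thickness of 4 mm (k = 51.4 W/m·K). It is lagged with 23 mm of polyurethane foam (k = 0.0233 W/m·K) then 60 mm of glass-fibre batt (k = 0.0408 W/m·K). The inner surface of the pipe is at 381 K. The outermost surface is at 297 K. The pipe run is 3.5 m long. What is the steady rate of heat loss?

Q ≈ 82.8 W

Per-layer cylindrical resistances, series-summed:
R_carbon steel pipe wall = ln(79/75)/(2π×51.4×3.5) = 4.597×10^-5 K/W
R_polyurethane foam = ln(102/79)/(2π×0.0233×3.5) = 0.4987 K/W
R_glass-fibre batt = ln(162/102)/(2π×0.0408×3.5) = 0.5156 K/W
R_total = 1.014 K/W
Q = ΔT/R_total = 84/1.014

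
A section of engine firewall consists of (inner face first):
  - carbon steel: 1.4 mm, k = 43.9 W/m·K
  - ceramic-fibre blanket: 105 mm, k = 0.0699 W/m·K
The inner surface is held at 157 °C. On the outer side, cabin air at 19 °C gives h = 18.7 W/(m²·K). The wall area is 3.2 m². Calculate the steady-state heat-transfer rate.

Q ≈ 284 W

Model the wall as resistances in series:
R_carbon steel = L/(kA) = 0.0014/(43.9×3.2) = 9.966×10^-6 K/W
R_ceramic-fibre blanket = L/(kA) = 0.105/(0.0699×3.2) = 0.4694 K/W
R_outer film = 1/(h_o·A) = 1/(18.7×3.2) = 0.01671 K/W
R_total = 0.4861 K/W
Q = ΔT / R_total = 138 / 0.4861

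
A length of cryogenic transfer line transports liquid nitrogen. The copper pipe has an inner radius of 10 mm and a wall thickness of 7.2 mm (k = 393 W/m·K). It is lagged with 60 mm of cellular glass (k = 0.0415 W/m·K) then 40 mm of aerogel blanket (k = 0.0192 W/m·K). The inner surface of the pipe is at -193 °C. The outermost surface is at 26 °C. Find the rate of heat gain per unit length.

q′ ≈ 23.8 W/m

Per-layer cylindrical resistances, series-summed:
R_copper pipe wall = ln(17.2/10)/(2π×393×1) = 2.196×10^-4 K/W
R_cellular glass = ln(77.2/17.2)/(2π×0.0415×1) = 5.758 K/W
R_aerogel blanket = ln(117.2/77.2)/(2π×0.0192×1) = 3.461 K/W
R_total = 9.219 K/W
Q = ΔT/R_total = 219/9.219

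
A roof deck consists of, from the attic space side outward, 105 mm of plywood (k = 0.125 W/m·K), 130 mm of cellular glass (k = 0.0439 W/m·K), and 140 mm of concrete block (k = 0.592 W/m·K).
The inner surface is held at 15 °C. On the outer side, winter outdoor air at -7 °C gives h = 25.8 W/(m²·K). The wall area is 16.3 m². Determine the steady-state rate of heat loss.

Q ≈ 88 W

Thermal resistances in series:
R_plywood = L/(kA) = 0.105/(0.125×16.3) = 0.05153 K/W
R_cellular glass = L/(kA) = 0.13/(0.0439×16.3) = 0.1817 K/W
R_concrete block = L/(kA) = 0.14/(0.592×16.3) = 0.01451 K/W
R_outer film = 1/(h_o·A) = 1/(25.8×16.3) = 0.002378 K/W
R_total = 0.2501 K/W
Q = ΔT / R_total = 22 / 0.2501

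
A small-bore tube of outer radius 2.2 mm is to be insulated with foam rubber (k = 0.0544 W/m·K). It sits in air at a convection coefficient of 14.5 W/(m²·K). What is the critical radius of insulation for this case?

r_cr ≈ 3.75 mm

For a cylinder r_cr = k/h = 0.0544/14.5
r_cr = 3.75 mm; since the bare radius (2.2 mm) is below r_cr, adding a thin layer of insulation will *increase* heat loss.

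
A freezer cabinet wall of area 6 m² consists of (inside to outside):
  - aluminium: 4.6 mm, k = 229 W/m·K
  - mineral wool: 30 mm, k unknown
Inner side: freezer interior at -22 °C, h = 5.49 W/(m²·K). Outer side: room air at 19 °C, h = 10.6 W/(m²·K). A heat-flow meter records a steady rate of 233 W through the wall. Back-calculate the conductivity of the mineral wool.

k ≈ 0.0385 W/(m·K)

Using the resistance-network approach (series):
R_inner film = 1/(h_i·A) = 1/(5.49×6) = 0.03036 K/W
R_aluminium = L/(kA) = 0.0046/(229×6) = 3.348×10^-6 K/W
R_outer film = 1/(h_o·A) = 1/(10.6×6) = 0.01572 K/W
Sum of known resistances R_other = 0.04608 K/W
Total R = ΔT/Q = 41/233 = 0.176 K/W
R_mineral wool = R_total − R_other = 0.1299 K/W
k = L/(R·A) = 0.03/(0.1299×6)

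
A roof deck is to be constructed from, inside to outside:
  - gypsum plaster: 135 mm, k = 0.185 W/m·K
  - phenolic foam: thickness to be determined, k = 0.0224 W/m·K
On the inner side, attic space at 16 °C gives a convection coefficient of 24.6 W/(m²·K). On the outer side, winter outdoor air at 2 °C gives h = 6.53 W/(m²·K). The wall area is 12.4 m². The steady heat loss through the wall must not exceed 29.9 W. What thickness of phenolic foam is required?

Using the resistance-network approach (series):
R_inner film = 1/(h_i·A) = 1/(24.6×12.4) = 0.003278 K/W
R_gypsum plaster = L/(kA) = 0.135/(0.185×12.4) = 0.05885 K/W
R_outer film = 1/(h_o·A) = 1/(6.53×12.4) = 0.01235 K/W
Sum of the known resistances R_other = 0.07448 K/W
Required total resistance R_tot = ΔT/Q_allow = 14/29.9 = 0.4682 K/W
R_phenolic foam = R_tot − R_other = 0.3938 K/W
L = R·k·A = 0.3938×0.0224×12.4

L ≈ 109 mm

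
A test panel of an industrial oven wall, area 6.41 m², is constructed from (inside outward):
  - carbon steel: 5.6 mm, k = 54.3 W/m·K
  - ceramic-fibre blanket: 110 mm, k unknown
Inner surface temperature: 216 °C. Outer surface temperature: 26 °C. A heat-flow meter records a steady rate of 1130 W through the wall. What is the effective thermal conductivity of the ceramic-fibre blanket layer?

Thermal resistances in series:
R_carbon steel = L/(kA) = 0.0056/(54.3×6.41) = 1.609×10^-5 K/W
Sum of known resistances R_other = 1.609×10^-5 K/W
Total R = ΔT/Q = 190/1130 = 0.1681 K/W
R_ceramic-fibre blanket = R_total − R_other = 0.1681 K/W
k = L/(R·A) = 0.11/(0.1681×6.41)

k ≈ 0.102 W/(m·K)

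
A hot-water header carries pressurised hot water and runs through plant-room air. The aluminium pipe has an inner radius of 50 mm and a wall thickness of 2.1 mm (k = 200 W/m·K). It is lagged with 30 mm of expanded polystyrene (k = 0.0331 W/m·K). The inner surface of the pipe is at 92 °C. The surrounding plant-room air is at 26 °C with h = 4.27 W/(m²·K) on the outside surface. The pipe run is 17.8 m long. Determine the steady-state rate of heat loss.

Treating each annulus and film as a series resistance:
R_aluminium pipe wall = ln(52.1/50)/(2π×200×17.8) = 1.839×10^-6 K/W
R_expanded polystyrene = ln(82.1/52.1)/(2π×0.0331×17.8) = 0.1228 K/W
R_outer film = 1/(h_o·2πr_oL) = 1/(4.27×2π×0.0821×17.8) = 0.02551 K/W
R_total = 0.1484 K/W
Q = ΔT/R_total = 66/0.1484

Q ≈ 445 W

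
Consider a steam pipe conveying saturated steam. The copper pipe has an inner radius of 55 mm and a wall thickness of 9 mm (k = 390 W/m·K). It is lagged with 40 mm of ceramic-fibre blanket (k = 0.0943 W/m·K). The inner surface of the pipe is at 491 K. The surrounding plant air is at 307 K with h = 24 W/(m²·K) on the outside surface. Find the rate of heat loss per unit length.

Per-layer cylindrical resistances, series-summed:
R_copper pipe wall = ln(64/55)/(2π×390×1) = 6.185×10^-5 K/W
R_ceramic-fibre blanket = ln(104/64)/(2π×0.0943×1) = 0.8194 K/W
R_outer film = 1/(h_o·2πr_oL) = 1/(24×2π×0.104×1) = 0.06376 K/W
R_total = 0.8832 K/W
Q = ΔT/R_total = 184/0.8832

q′ ≈ 208 W/m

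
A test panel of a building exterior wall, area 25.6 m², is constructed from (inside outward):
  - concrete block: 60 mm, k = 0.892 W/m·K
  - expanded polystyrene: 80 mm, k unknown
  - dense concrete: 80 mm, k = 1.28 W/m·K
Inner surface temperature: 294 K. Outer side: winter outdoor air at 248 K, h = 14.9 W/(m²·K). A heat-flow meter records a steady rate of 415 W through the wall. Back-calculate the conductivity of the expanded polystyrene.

k ≈ 0.0303 W/(m·K)

Treating each layer as a thermal resistance in series:
R_concrete block = L/(kA) = 0.06/(0.892×25.6) = 0.002628 K/W
R_dense concrete = L/(kA) = 0.08/(1.28×25.6) = 0.002441 K/W
R_outer film = 1/(h_o·A) = 1/(14.9×25.6) = 0.002622 K/W
Sum of known resistances R_other = 0.007691 K/W
Total R = ΔT/Q = 46/415 = 0.1108 K/W
R_expanded polystyrene = R_total − R_other = 0.1032 K/W
k = L/(R·A) = 0.08/(0.1032×25.6)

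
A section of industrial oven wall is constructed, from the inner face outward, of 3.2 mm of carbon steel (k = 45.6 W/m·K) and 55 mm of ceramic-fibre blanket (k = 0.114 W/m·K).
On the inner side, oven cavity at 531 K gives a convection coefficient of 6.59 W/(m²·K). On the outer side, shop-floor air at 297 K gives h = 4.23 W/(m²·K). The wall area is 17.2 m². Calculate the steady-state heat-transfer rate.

Model the wall as resistances in series:
R_inner film = 1/(h_i·A) = 1/(6.59×17.2) = 0.008822 K/W
R_carbon steel = L/(kA) = 0.0032/(45.6×17.2) = 4.08×10^-6 K/W
R_ceramic-fibre blanket = L/(kA) = 0.055/(0.114×17.2) = 0.02805 K/W
R_outer film = 1/(h_o·A) = 1/(4.23×17.2) = 0.01374 K/W
R_total = 0.05062 K/W
Q = ΔT / R_total = 234 / 0.05062

Q ≈ 4620 W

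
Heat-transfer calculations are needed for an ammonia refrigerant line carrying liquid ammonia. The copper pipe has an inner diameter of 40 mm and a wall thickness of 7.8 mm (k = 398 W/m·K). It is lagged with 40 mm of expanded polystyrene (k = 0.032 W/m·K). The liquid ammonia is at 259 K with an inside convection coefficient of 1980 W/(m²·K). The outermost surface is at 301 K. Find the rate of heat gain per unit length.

q′ ≈ 9.46 W/m

Per-layer cylindrical resistances, series-summed:
R_inner film = 1/(h_i·2πr₁L) = 1/(1980×2π×0.02×1) = 0.004019 K/W
R_copper pipe wall = ln(27.8/20)/(2π×398×1) = 1.317×10^-4 K/W
R_expanded polystyrene = ln(67.8/27.8)/(2π×0.032×1) = 4.434 K/W
R_total = 4.438 K/W
Q = ΔT/R_total = 42/4.438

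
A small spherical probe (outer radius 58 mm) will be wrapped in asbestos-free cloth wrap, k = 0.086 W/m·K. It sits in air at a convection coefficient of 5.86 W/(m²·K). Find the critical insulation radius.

For a sphere r_cr = 2k/h = 2×0.086/5.86
r_cr = 29.4 mm; since the bare radius (58 mm) is above r_cr, any added insulation will reduce heat loss.

r_cr ≈ 29.4 mm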